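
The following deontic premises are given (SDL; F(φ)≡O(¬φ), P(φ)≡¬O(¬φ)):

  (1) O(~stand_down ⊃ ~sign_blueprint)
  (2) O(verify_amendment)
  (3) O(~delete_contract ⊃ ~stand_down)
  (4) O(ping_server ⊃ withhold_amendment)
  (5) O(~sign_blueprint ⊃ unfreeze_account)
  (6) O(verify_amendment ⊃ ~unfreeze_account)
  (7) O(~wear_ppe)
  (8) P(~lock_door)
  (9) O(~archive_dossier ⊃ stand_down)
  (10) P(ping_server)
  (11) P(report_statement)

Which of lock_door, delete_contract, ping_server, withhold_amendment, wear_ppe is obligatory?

From premise 2 we have O(verify_amendment).
From O(verify_amendment) and premise 6, O(verify_amendment ⊃ ~unfreeze_account), we obtain O(~unfreeze_account).
The contrapositive of premise 5 (O(~sign_blueprint ⊃ unfreeze_account)) is O(~unfreeze_account ⊃ sign_blueprint), and O(~unfreeze_account) is already established, so O(sign_blueprint).
The contrapositive of premise 1 (O(~stand_down ⊃ ~sign_blueprint)) is O(sign_blueprint ⊃ stand_down), and O(sign_blueprint) is already established, so O(stand_down).
Premise 3, O(~delete_contract ⊃ ~stand_down), contraposes to O(stand_down ⊃ delete_contract); with O(stand_down) we get O(delete_contract).
So O(delete_contract) holds — delete_contract is obligatory. None of the other listed options is made obligatory by any chain of premises.

delete_contract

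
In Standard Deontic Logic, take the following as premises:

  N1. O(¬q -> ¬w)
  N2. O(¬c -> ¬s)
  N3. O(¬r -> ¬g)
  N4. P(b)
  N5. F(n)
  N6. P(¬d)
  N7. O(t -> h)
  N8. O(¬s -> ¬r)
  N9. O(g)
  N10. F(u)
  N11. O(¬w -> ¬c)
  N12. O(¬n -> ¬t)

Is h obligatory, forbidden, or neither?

Neither

Premise 7 is O(t -> h), but O(t) is not derivable from the premises, so it does not yield O(h).
No premise or chain of K-axiom applications forces O(h), and none forces O(¬h). So h is neither obligatory nor forbidden under these norms.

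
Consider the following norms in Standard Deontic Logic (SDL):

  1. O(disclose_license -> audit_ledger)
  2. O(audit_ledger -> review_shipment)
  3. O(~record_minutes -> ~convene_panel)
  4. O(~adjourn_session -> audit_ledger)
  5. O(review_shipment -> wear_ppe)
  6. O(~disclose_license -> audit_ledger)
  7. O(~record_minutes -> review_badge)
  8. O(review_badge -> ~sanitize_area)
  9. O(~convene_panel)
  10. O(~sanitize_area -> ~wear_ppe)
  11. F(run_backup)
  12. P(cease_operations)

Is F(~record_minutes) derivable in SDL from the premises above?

Yes

Premises 6 and 1 are O(~disclose_license -> audit_ledger) and O(disclose_license -> audit_ledger); every ideal world satisfies ~disclose_license or disclose_license, so in either case audit_ledger holds — hence O(audit_ledger).
From O(audit_ledger) and premise 2, O(audit_ledger -> review_shipment), we obtain O(review_shipment).
From O(review_shipment) and premise 5, O(review_shipment -> wear_ppe), we obtain O(wear_ppe).
The contrapositive of premise 10 (O(~sanitize_area -> ~wear_ppe)) is O(wear_ppe -> sanitize_area), and O(wear_ppe) is already established, so O(sanitize_area).
Premise 8 is O(review_badge -> ~sanitize_area); contrapositively O(sanitize_area -> ~review_badge). Since O(sanitize_area) holds, K gives O(~review_badge).
The contrapositive of premise 7 (O(~record_minutes -> review_badge)) is O(~review_badge -> record_minutes), and O(~review_badge) is already established, so O(record_minutes).
Premises 3, 4, 9, 11, 12 do not contribute to this derivation.
So O(record_minutes) holds, i.e. F(~record_minutes). The claim follows.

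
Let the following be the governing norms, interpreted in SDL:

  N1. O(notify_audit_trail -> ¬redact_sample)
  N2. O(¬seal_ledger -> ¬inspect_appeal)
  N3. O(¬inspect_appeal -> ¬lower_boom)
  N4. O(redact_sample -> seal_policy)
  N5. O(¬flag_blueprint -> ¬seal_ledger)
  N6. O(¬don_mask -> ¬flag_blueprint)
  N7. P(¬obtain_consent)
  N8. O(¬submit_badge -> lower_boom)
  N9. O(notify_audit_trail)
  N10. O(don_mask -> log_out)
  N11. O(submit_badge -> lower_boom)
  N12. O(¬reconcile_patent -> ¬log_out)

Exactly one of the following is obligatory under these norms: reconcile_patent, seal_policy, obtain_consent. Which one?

reconcile_patent

Premises 8 and 11 cover both cases: O(¬submit_badge -> lower_boom) and O(submit_badge -> lower_boom). Since ¬submit_badge ∨ submit_badge is a tautology, O(lower_boom) follows.
The contrapositive of premise 3 (O(¬inspect_appeal -> ¬lower_boom)) is O(lower_boom -> inspect_appeal), and O(lower_boom) is already established, so O(inspect_appeal).
Premise 2 is O(¬seal_ledger -> ¬inspect_appeal); contrapositively O(inspect_appeal -> seal_ledger). Since O(inspect_appeal) holds, K gives O(seal_ledger).
Premise 5 is O(¬flag_blueprint -> ¬seal_ledger); contrapositively O(seal_ledger -> flag_blueprint). Since O(seal_ledger) holds, K gives O(flag_blueprint).
Premise 6, O(¬don_mask -> ¬flag_blueprint), contraposes to O(flag_blueprint -> don_mask); with O(flag_blueprint) we get O(don_mask).
Applying K to premise 10 (O(don_mask -> log_out)) and O(don_mask) yields O(log_out).
The contrapositive of premise 12 (O(¬reconcile_patent -> ¬log_out)) is O(log_out -> reconcile_patent), and O(log_out) is already established, so O(reconcile_patent).
So O(reconcile_patent) holds — reconcile_patent is obligatory. None of the other listed options is made obligatory by any chain of premises.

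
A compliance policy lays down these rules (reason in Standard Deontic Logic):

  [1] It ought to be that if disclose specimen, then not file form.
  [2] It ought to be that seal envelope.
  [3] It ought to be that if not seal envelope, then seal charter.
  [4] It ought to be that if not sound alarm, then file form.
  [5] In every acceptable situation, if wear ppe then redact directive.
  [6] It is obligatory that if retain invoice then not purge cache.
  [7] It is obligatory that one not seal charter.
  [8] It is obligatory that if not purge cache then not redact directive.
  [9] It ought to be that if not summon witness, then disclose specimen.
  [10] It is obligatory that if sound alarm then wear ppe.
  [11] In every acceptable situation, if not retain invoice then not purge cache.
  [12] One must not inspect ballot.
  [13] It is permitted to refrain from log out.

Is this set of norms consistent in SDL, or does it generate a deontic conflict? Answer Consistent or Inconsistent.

Consistent

Premise 3 is O(¬seal_envelope → seal_charter), but O(¬seal_envelope) is not derivable from the premises, so it does not yield O(seal_charter).
So O(seal_charter) is not derivable, and the apparent clash with O(¬seal_charter) does not arise.
A world satisfying every obligation exists (e.g. disclose_specimen=false, file_form=true, inspect_ballot=false, log_out=false, purge_cache=false, redact_directive=false, retain_invoice=false, seal_charter=false, seal_envelope=true, sound_alarm=false, summon_witness=true, wear_ppe=false); no atom is both obligatory and forbidden, so the set is consistent.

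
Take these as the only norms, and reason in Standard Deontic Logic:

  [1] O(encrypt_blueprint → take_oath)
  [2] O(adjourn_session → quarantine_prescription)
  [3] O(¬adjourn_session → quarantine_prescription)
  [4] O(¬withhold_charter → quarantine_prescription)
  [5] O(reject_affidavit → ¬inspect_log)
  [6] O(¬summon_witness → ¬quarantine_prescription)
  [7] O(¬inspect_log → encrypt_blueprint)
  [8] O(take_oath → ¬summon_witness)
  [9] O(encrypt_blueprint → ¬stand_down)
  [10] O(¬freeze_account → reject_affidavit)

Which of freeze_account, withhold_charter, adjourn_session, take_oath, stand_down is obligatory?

By case analysis on ¬adjourn_session: premise 3 gives O(¬adjourn_session → quarantine_prescription) and premise 2 gives O(adjourn_session → quarantine_prescription), so O(quarantine_prescription) either way.
The contrapositive of premise 6 (O(¬summon_witness → ¬quarantine_prescription)) is O(quarantine_prescription → summon_witness), and O(quarantine_prescription) is already established, so O(summon_witness).
The contrapositive of premise 8 (O(take_oath → ¬summon_witness)) is O(summon_witness → ¬take_oath), and O(summon_witness) is already established, so O(¬take_oath).
Premise 1, O(encrypt_blueprint → take_oath), contraposes to O(¬take_oath → ¬encrypt_blueprint); with O(¬take_oath) we get O(¬encrypt_blueprint).
The contrapositive of premise 7 (O(¬inspect_log → encrypt_blueprint)) is O(¬encrypt_blueprint → inspect_log), and O(¬encrypt_blueprint) is already established, so O(inspect_log).
The contrapositive of premise 5 (O(reject_affidavit → ¬inspect_log)) is O(inspect_log → ¬reject_affidavit), and O(inspect_log) is already established, so O(¬reject_affidavit).
Premise 10, O(¬freeze_account → reject_affidavit), contraposes to O(¬reject_affidavit → freeze_account); with O(¬reject_affidavit) we get O(freeze_account).
So O(freeze_account) holds — freeze_account is obligatory. None of the other listed options is made obligatory by any chain of premises.

freeze_account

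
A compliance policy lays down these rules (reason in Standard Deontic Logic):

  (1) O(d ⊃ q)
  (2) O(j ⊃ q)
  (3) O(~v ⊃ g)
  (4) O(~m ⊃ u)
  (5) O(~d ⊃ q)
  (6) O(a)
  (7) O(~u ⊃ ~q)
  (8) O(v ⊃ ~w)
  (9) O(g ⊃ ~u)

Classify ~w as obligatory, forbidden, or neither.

Premises 5 and 1 cover both cases: O(~d ⊃ q) and O(d ⊃ q). Since ~d ∨ d is a tautology, O(q) follows.
The contrapositive of premise 7 (O(~u ⊃ ~q)) is O(q ⊃ u), and O(q) is already established, so O(u).
The contrapositive of premise 9 (O(g ⊃ ~u)) is O(u ⊃ ~g), and O(u) is already established, so O(~g).
Premise 3, O(~v ⊃ g), contraposes to O(~g ⊃ v); with O(~g) we get O(v).
Applying K to premise 8 (O(v ⊃ ~w)) and O(v) yields O(~w).
Premises 2, 4, 6 do not contribute to this derivation.
Hence ~w is obligatory.

Obligatory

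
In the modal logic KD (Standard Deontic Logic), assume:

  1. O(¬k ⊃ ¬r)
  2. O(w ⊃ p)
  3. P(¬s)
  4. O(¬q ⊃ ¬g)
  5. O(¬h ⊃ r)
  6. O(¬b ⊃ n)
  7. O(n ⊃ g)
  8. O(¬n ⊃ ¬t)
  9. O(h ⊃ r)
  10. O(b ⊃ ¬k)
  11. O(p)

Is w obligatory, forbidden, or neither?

Premise 2 is O(w ⊃ p); even if O(p) held, inferring O(w) would be affirming the consequent — invalid.
No premise or chain of K-axiom applications forces O(w), and none forces O(¬w). So w is neither obligatory nor forbidden under these norms.

Neither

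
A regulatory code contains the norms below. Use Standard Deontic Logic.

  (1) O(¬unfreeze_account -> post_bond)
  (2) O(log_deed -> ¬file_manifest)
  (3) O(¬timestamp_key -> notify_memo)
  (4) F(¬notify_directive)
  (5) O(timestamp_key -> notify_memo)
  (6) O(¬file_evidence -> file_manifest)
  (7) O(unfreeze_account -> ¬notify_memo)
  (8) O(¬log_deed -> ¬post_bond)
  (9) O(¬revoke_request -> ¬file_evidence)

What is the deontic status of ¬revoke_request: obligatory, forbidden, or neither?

Premises 5 and 3 cover both cases: O(timestamp_key -> notify_memo) and O(¬timestamp_key -> notify_memo). Since timestamp_key ∨ ¬timestamp_key is a tautology, O(notify_memo) follows.
Premise 7, O(unfreeze_account -> ¬notify_memo), contraposes to O(notify_memo -> ¬unfreeze_account); with O(notify_memo) we get O(¬unfreeze_account).
Premise 1 is O(¬unfreeze_account -> post_bond); since O(¬unfreeze_account), deontic closure gives O(post_bond).
Premise 8 is O(¬log_deed -> ¬post_bond); contrapositively O(post_bond -> log_deed). Since O(post_bond) holds, K gives O(log_deed).
From O(log_deed) and premise 2, O(log_deed -> ¬file_manifest), we obtain O(¬file_manifest).
Premise 6, O(¬file_evidence -> file_manifest), contraposes to O(¬file_manifest -> file_evidence); with O(¬file_manifest) we get O(file_evidence).
Premise 9, O(¬revoke_request -> ¬file_evidence), contraposes to O(file_evidence -> revoke_request); with O(file_evidence) we get O(revoke_request).
Premise 4 does not contribute to this derivation.
Thus O(revoke_request), which is F(¬revoke_request): ¬revoke_request is forbidden.

Forbidden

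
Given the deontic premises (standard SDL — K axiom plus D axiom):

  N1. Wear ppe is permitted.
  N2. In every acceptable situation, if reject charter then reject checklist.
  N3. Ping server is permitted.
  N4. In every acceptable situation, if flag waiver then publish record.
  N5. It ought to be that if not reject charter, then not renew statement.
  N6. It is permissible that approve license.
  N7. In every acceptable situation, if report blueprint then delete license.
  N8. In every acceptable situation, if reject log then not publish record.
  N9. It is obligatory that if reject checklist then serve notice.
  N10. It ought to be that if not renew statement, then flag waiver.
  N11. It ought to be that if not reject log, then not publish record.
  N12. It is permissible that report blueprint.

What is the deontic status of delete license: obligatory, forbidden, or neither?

Premise 7 is O(report_blueprint → delete_license), but O(report_blueprint) is not derivable from the premises (the permission P(report_blueprint) asserts only ¬O(¬report_blueprint), not O(report_blueprint)), so it does not yield O(delete_license).
No premise or chain of K-axiom applications forces O(delete_license), and none forces O(¬delete_license). So delete_license is neither obligatory nor forbidden under these norms.

Neither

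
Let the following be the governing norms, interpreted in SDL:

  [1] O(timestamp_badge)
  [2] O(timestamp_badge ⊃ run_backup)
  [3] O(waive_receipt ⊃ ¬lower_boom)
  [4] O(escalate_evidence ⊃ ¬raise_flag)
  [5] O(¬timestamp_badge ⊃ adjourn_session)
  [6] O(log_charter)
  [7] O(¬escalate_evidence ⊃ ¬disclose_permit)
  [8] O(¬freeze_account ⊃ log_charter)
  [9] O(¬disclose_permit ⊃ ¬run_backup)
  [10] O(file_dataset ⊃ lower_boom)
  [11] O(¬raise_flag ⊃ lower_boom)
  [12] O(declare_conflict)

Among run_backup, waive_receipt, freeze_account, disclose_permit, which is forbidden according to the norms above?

Premise 1 gives O(timestamp_badge).
With premise 2, O(timestamp_badge ⊃ run_backup), the K-axiom yields O(run_backup).
Premise 9 is O(¬disclose_permit ⊃ ¬run_backup); contrapositively O(run_backup ⊃ disclose_permit). Since O(run_backup) holds, K gives O(disclose_permit).
The contrapositive of premise 7 (O(¬escalate_evidence ⊃ ¬disclose_permit)) is O(disclose_permit ⊃ escalate_evidence), and O(disclose_permit) is already established, so O(escalate_evidence).
From O(escalate_evidence) and premise 4, O(escalate_evidence ⊃ ¬raise_flag), we obtain O(¬raise_flag).
With premise 11, O(¬raise_flag ⊃ lower_boom), the K-axiom yields O(lower_boom).
The contrapositive of premise 3 (O(waive_receipt ⊃ ¬lower_boom)) is O(lower_boom ⊃ ¬waive_receipt), and O(lower_boom) is already established, so O(¬waive_receipt).
So O(¬waive_receipt) holds, i.e. waive_receipt is forbidden. None of the other listed options is forbidden under the premises.

waive_receipt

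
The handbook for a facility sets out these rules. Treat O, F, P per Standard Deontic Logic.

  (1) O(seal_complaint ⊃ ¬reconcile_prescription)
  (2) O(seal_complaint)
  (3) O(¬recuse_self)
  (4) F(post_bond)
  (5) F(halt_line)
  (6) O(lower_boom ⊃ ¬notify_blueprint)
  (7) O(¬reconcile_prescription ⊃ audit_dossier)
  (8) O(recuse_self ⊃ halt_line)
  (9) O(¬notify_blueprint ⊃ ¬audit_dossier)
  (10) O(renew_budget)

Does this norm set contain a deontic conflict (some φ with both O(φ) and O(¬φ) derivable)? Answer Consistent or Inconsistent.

Premise 8 is O(recuse_self ⊃ halt_line), but O(recuse_self) is not derivable from the premises, so it does not yield O(halt_line).
So O(halt_line) is not derivable, and the apparent clash with O(¬halt_line) does not arise.
A world satisfying every obligation exists (e.g. audit_dossier=true, halt_line=false, lower_boom=false, notify_blueprint=true, post_bond=false, reconcile_prescription=false, recuse_self=false, renew_budget=true, seal_complaint=true); no atom is both obligatory and forbidden, so the set is consistent.

Consistent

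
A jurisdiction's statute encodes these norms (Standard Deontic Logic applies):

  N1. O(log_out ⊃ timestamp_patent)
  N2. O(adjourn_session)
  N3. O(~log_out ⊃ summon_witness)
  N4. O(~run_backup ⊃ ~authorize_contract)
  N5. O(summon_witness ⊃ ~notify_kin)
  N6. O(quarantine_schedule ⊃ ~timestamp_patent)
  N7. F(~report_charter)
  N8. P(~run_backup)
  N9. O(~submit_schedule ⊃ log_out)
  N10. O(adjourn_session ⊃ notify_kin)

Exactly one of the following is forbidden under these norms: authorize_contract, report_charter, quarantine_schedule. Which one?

quarantine_schedule

Premise 2 states O(adjourn_session) outright.
With premise 10, O(adjourn_session ⊃ notify_kin), the K-axiom yields O(notify_kin).
Premise 5, O(summon_witness ⊃ ~notify_kin), contraposes to O(notify_kin ⊃ ~summon_witness); with O(notify_kin) we get O(~summon_witness).
Premise 3, O(~log_out ⊃ summon_witness), contraposes to O(~summon_witness ⊃ log_out); with O(~summon_witness) we get O(log_out).
From O(log_out) and premise 1, O(log_out ⊃ timestamp_patent), we obtain O(timestamp_patent).
The contrapositive of premise 6 (O(quarantine_schedule ⊃ ~timestamp_patent)) is O(timestamp_patent ⊃ ~quarantine_schedule), and O(timestamp_patent) is already established, so O(~quarantine_schedule).
So O(~quarantine_schedule) holds, i.e. quarantine_schedule is forbidden. None of the other listed options is forbidden under the premises.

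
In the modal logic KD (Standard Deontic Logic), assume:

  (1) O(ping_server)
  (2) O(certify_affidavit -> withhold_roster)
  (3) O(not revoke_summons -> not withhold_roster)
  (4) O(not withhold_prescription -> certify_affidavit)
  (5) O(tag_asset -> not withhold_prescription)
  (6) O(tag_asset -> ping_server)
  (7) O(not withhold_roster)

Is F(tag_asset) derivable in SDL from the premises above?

Yes

From premise 7 we have O(not withhold_roster).
Premise 2 is O(certify_affidavit -> withhold_roster); contrapositively O(not withhold_roster -> not certify_affidavit). Since O(not withhold_roster) holds, K gives O(not certify_affidavit).
Premise 4 is O(not withhold_prescription -> certify_affidavit); contrapositively O(not certify_affidavit -> withhold_prescription). Since O(not certify_affidavit) holds, K gives O(withhold_prescription).
Premise 5, O(tag_asset -> not withhold_prescription), contraposes to O(withhold_prescription -> not tag_asset); with O(withhold_prescription) we get O(not tag_asset).
Premises 1, 3, 6 do not contribute to this derivation.
So O(not tag_asset) holds, i.e. F(tag_asset). The claim follows.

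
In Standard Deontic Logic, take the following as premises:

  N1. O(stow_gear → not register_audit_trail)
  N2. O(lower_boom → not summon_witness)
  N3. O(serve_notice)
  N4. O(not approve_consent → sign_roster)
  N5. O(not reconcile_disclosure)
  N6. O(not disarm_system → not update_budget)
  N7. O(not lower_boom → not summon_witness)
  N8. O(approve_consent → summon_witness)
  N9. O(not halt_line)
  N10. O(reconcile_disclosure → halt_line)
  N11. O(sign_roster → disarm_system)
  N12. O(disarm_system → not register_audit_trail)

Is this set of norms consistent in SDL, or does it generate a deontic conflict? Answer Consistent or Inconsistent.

Premise 10 is O(reconcile_disclosure → halt_line), but O(reconcile_disclosure) is not derivable from the premises, so it does not yield O(halt_line).
So O(halt_line) is not derivable, and the apparent clash with O(not halt_line) does not arise.
A world satisfying every obligation exists (e.g. approve_consent=false, disarm_system=true, halt_line=false, lower_boom=false, reconcile_disclosure=false, register_audit_trail=false, serve_notice=true, sign_roster=true, stow_gear=false, summon_witness=false, update_budget=false); no atom is both obligatory and forbidden, so the set is consistent.

Consistent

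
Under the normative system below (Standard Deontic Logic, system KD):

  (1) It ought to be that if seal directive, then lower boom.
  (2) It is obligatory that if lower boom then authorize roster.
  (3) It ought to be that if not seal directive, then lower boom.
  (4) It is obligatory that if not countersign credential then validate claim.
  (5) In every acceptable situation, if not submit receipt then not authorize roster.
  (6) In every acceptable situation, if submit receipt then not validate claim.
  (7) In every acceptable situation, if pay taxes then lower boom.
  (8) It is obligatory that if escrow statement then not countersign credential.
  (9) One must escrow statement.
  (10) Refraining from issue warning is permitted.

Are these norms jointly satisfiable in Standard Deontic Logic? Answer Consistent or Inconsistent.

Premises 1 and 3 cover both cases: O(seal_directive → lower_boom) and O(¬seal_directive → lower_boom). Since seal_directive ∨ ¬seal_directive is a tautology, O(lower_boom) follows.
Premise 2 is O(lower_boom → authorize_roster); since O(lower_boom), deontic closure gives O(authorize_roster).
Premise 5, O(¬submit_receipt → ¬authorize_roster), contraposes to O(authorize_roster → submit_receipt); with O(authorize_roster) we get O(submit_receipt).
With premise 6, O(submit_receipt → ¬validate_claim), the K-axiom yields O(¬validate_claim).
Premise 4, O(¬countersign_credential → validate_claim), contraposes to O(¬validate_claim → countersign_credential); with O(¬validate_claim) we get O(countersign_credential).
The contrapositive of premise 8 (O(escrow_statement → ¬countersign_credential)) is O(countersign_credential → ¬escrow_statement), and O(countersign_credential) is already established, so O(¬escrow_statement).
However, premise 9 gives O(escrow_statement).
We now have both O(¬escrow_statement) and O(escrow_statement) — escrow_statement is simultaneously obligatory and forbidden, violating the D-axiom.

Inconsistent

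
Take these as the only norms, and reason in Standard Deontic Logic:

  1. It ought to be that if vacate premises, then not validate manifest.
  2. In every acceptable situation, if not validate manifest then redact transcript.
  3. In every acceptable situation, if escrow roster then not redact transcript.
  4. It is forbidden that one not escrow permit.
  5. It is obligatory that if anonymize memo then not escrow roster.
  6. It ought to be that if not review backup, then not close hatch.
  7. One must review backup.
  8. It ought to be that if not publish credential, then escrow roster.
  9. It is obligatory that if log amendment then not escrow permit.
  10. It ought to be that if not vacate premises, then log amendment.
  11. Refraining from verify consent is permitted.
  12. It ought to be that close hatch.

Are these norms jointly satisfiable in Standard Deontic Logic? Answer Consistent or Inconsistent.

Premise 6 is O(¬review_backup → ¬close_hatch), but O(¬review_backup) is not derivable from the premises, so it does not yield O(¬close_hatch).
So O(¬close_hatch) is not derivable, and the apparent clash with O(close_hatch) does not arise.
A world satisfying every obligation exists (e.g. anonymize_memo=false, close_hatch=true, escrow_permit=true, escrow_roster=false, log_amendment=false, publish_credential=true, redact_transcript=true, review_backup=true, vacate_premises=true, validate_manifest=false, verify_consent=false); no atom is both obligatory and forbidden, so the set is consistent.

Consistent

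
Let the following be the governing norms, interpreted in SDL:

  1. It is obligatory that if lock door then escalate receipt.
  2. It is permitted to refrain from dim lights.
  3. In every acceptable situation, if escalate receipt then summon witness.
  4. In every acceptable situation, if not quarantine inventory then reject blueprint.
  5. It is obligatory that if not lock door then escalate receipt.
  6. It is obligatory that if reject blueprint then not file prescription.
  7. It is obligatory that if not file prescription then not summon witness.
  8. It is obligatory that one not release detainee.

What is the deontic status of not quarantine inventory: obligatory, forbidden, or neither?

Premises 5 and 1 are O(¬lock_door → escalate_receipt) and O(lock_door → escalate_receipt); every ideal world satisfies ¬lock_door or lock_door, so in either case escalate_receipt holds — hence O(escalate_receipt).
Premise 3 is O(escalate_receipt → summon_witness); since O(escalate_receipt), deontic closure gives O(summon_witness).
Premise 7, O(¬file_prescription → ¬summon_witness), contraposes to O(summon_witness → file_prescription); with O(summon_witness) we get O(file_prescription).
The contrapositive of premise 6 (O(reject_blueprint → ¬file_prescription)) is O(file_prescription → ¬reject_blueprint), and O(file_prescription) is already established, so O(¬reject_blueprint).
Premise 4, O(¬quarantine_inventory → reject_blueprint), contraposes to O(¬reject_blueprint → quarantine_inventory); with O(¬reject_blueprint) we get O(quarantine_inventory).
Premises 2, 8 do not contribute to this derivation.
Thus O(quarantine_inventory), which is F(¬quarantine_inventory): ¬quarantine_inventory is forbidden.

Forbidden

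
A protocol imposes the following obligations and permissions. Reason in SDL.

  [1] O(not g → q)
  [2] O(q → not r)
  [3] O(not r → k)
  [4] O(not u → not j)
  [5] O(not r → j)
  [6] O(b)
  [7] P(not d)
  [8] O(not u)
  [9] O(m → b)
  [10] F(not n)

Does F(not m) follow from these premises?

No

Premise 9 is O(m → b); even if O(b) held, inferring O(m) would be affirming the consequent — invalid.
No other premise forces O(m). An ideal world satisfying every premise can still have not m true, so F(not m) is not derivable.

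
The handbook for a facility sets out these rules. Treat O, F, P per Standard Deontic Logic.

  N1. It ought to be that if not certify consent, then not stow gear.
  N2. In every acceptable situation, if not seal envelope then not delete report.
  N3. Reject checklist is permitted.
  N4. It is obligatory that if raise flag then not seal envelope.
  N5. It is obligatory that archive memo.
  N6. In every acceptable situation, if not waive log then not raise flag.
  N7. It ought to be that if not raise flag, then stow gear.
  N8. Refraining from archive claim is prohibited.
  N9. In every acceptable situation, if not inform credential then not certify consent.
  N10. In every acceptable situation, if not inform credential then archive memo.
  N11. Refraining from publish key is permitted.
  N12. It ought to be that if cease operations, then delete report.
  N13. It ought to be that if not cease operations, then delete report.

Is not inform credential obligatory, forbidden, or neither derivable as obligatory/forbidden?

Forbidden

Premises 13 and 12 are O(¬cease_operations → delete_report) and O(cease_operations → delete_report); every ideal world satisfies ¬cease_operations or cease_operations, so in either case delete_report holds — hence O(delete_report).
The contrapositive of premise 2 (O(¬seal_envelope → ¬delete_report)) is O(delete_report → seal_envelope), and O(delete_report) is already established, so O(seal_envelope).
The contrapositive of premise 4 (O(raise_flag → ¬seal_envelope)) is O(seal_envelope → ¬raise_flag), and O(seal_envelope) is already established, so O(¬raise_flag).
Applying K to premise 7 (O(¬raise_flag → stow_gear)) and O(¬raise_flag) yields O(stow_gear).
The contrapositive of premise 1 (O(¬certify_consent → ¬stow_gear)) is O(stow_gear → certify_consent), and O(stow_gear) is already established, so O(certify_consent).
Premise 9, O(¬inform_credential → ¬certify_consent), contraposes to O(certify_consent → inform_credential); with O(certify_consent) we get O(inform_credential).
Premises 3, 5, 6, 8, 10, 11 do not contribute to this derivation.
Thus O(inform_credential), which is F(¬inform_credential): ¬inform_credential is forbidden.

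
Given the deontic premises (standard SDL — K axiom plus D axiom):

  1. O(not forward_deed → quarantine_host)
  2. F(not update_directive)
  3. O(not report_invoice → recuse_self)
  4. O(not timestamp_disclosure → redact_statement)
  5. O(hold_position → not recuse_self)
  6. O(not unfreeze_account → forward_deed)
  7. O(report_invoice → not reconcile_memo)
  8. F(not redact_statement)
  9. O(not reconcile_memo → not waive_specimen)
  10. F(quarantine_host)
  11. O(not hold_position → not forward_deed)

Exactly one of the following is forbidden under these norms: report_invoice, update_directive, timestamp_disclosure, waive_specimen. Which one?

waive_specimen

Premise 10, F(quarantine_host), is equivalent to O(not quarantine_host).
The contrapositive of premise 1 (O(not forward_deed → quarantine_host)) is O(not quarantine_host → forward_deed), and O(not quarantine_host) is already established, so O(forward_deed).
The contrapositive of premise 11 (O(not hold_position → not forward_deed)) is O(forward_deed → hold_position), and O(forward_deed) is already established, so O(hold_position).
Premise 5 is O(hold_position → not recuse_self); since O(hold_position), deontic closure gives O(not recuse_self).
The contrapositive of premise 3 (O(not report_invoice → recuse_self)) is O(not recuse_self → report_invoice), and O(not recuse_self) is already established, so O(report_invoice).
Premise 7 is O(report_invoice → not reconcile_memo); since O(report_invoice), deontic closure gives O(not reconcile_memo).
Applying K to premise 9 (O(not reconcile_memo → not waive_specimen)) and O(not reconcile_memo) yields O(not waive_specimen).
So O(not waive_specimen) holds, i.e. waive_specimen is forbidden. None of the other listed options is forbidden under the premises.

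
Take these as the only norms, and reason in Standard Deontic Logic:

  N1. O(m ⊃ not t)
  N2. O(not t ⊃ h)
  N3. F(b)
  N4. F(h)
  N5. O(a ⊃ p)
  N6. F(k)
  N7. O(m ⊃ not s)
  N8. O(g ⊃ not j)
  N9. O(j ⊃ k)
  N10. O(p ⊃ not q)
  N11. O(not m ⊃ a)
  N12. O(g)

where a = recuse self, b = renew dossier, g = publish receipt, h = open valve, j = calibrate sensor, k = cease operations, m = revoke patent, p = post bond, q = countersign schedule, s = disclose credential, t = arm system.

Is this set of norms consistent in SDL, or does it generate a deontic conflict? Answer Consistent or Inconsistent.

Premise 9 is O(j ⊃ k), but O(j) is not derivable from the premises, so it does not yield O(k).
So O(k) is not derivable, and the apparent clash with O(not k) does not arise.
A world satisfying every obligation exists (e.g. a=true, b=false, g=true, h=false, j=false, k=false, m=false, p=true, q=false, s=false, t=true); no atom is both obligatory and forbidden, so the set is consistent.

Consistent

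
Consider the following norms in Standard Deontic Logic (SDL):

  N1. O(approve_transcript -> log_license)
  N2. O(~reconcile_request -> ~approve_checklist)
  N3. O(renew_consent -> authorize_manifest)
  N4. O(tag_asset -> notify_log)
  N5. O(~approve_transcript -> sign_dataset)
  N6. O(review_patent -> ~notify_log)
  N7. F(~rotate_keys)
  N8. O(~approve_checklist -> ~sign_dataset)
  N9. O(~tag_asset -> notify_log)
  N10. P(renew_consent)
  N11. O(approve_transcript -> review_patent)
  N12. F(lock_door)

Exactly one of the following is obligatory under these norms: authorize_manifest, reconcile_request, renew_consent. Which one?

reconcile_request

By case analysis on ~tag_asset: premise 9 gives O(~tag_asset -> notify_log) and premise 4 gives O(tag_asset -> notify_log), so O(notify_log) either way.
The contrapositive of premise 6 (O(review_patent -> ~notify_log)) is O(notify_log -> ~review_patent), and O(notify_log) is already established, so O(~review_patent).
Premise 11 is O(approve_transcript -> review_patent); contrapositively O(~review_patent -> ~approve_transcript). Since O(~review_patent) holds, K gives O(~approve_transcript).
From O(~approve_transcript) and premise 5, O(~approve_transcript -> sign_dataset), we obtain O(sign_dataset).
The contrapositive of premise 8 (O(~approve_checklist -> ~sign_dataset)) is O(sign_dataset -> approve_checklist), and O(sign_dataset) is already established, so O(approve_checklist).
Premise 2, O(~reconcile_request -> ~approve_checklist), contraposes to O(approve_checklist -> reconcile_request); with O(approve_checklist) we get O(reconcile_request).
So O(reconcile_request) holds — reconcile_request is obligatory. None of the other listed options is made obligatory by any chain of premises.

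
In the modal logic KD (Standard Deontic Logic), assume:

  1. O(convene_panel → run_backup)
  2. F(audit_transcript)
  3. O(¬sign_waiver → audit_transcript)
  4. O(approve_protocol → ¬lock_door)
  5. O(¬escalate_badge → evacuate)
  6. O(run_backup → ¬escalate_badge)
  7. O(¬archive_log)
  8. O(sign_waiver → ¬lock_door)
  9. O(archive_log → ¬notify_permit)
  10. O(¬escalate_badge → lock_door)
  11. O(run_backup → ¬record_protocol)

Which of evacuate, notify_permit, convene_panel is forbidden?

F(audit_transcript) at premise 2 means O(¬audit_transcript).
The contrapositive of premise 3 (O(¬sign_waiver → audit_transcript)) is O(¬audit_transcript → sign_waiver), and O(¬audit_transcript) is already established, so O(sign_waiver).
With premise 8, O(sign_waiver → ¬lock_door), the K-axiom yields O(¬lock_door).
Premise 10, O(¬escalate_badge → lock_door), contraposes to O(¬lock_door → escalate_badge); with O(¬lock_door) we get O(escalate_badge).
The contrapositive of premise 6 (O(run_backup → ¬escalate_badge)) is O(escalate_badge → ¬run_backup), and O(escalate_badge) is already established, so O(¬run_backup).
Premise 1 is O(convene_panel → run_backup); contrapositively O(¬run_backup → ¬convene_panel). Since O(¬run_backup) holds, K gives O(¬convene_panel).
So O(¬convene_panel) holds, i.e. convene_panel is forbidden. None of the other listed options is forbidden under the premises.

convene_panel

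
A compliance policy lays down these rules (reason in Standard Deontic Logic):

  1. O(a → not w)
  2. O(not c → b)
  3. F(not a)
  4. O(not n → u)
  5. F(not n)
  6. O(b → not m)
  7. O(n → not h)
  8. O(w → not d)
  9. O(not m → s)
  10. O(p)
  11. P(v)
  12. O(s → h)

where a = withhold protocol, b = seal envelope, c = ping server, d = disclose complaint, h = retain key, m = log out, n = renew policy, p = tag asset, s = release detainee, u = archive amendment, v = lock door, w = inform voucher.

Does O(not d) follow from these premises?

No

Premise 8 is O(w → not d), but O(w) is not derivable from the premises, so it does not yield O(not d).
No other premise forces O(not d). An ideal world satisfying every premise can still have not d false, so O(not d) is not derivable.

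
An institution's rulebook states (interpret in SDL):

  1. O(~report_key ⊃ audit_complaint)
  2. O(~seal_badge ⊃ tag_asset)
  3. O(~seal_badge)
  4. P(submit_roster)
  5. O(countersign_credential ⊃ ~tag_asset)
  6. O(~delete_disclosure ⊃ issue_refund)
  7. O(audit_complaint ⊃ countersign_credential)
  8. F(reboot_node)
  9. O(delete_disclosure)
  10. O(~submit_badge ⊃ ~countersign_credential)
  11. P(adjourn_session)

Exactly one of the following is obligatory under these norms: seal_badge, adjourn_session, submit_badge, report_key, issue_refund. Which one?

report_key

Premise 3 gives O(~seal_badge).
From O(~seal_badge) and premise 2, O(~seal_badge ⊃ tag_asset), we obtain O(tag_asset).
Premise 5 is O(countersign_credential ⊃ ~tag_asset); contrapositively O(tag_asset ⊃ ~countersign_credential). Since O(tag_asset) holds, K gives O(~countersign_credential).
Premise 7, O(audit_complaint ⊃ countersign_credential), contraposes to O(~countersign_credential ⊃ ~audit_complaint); with O(~countersign_credential) we get O(~audit_complaint).
Premise 1, O(~report_key ⊃ audit_complaint), contraposes to O(~audit_complaint ⊃ report_key); with O(~audit_complaint) we get O(report_key).
So O(report_key) holds — report_key is obligatory. None of the other listed options is made obligatory by any chain of premises.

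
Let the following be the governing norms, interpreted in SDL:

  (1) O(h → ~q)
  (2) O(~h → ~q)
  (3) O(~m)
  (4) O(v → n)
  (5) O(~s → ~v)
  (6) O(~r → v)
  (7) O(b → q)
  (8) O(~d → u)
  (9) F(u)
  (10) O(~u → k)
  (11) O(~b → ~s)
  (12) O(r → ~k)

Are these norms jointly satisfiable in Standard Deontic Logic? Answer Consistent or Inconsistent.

Premises 2 and 1 are O(~h → ~q) and O(h → ~q); every ideal world satisfies ~h or h, so in either case ~q holds — hence O(~q).
Premise 7 is O(b → q); contrapositively O(~q → ~b). Since O(~q) holds, K gives O(~b).
From O(~b) and premise 11, O(~b → ~s), we obtain O(~s).
With premise 5, O(~s → ~v), the K-axiom yields O(~v).
Premise 6 is O(~r → v); contrapositively O(~v → r). Since O(~v) holds, K gives O(r).
From O(r) and premise 12, O(r → ~k), we obtain O(~k).
The contrapositive of premise 10 (O(~u → k)) is O(~k → u), and O(~k) is already established, so O(u).
Yet premise 9 is F(u), i.e. O(~u).
We now have both O(u) and O(~u) — u is simultaneously obligatory and forbidden, violating the D-axiom.

Inconsistent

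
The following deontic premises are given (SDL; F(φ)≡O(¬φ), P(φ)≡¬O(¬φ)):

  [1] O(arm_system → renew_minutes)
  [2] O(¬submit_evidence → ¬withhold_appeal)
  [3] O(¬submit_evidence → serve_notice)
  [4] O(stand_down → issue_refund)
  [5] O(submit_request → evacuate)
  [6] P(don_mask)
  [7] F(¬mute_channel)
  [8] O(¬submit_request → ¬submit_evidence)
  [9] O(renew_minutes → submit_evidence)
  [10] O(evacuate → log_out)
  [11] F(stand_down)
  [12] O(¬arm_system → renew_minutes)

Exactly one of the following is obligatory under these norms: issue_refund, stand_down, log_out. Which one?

log_out

By case analysis on ¬arm_system: premise 12 gives O(¬arm_system → renew_minutes) and premise 1 gives O(arm_system → renew_minutes), so O(renew_minutes) either way.
Applying K to premise 9 (O(renew_minutes → submit_evidence)) and O(renew_minutes) yields O(submit_evidence).
Premise 8, O(¬submit_request → ¬submit_evidence), contraposes to O(submit_evidence → submit_request); with O(submit_evidence) we get O(submit_request).
From O(submit_request) and premise 5, O(submit_request → evacuate), we obtain O(evacuate).
With premise 10, O(evacuate → log_out), the K-axiom yields O(log_out).
So O(log_out) holds — log_out is obligatory. None of the other listed options is made obligatory by any chain of premises.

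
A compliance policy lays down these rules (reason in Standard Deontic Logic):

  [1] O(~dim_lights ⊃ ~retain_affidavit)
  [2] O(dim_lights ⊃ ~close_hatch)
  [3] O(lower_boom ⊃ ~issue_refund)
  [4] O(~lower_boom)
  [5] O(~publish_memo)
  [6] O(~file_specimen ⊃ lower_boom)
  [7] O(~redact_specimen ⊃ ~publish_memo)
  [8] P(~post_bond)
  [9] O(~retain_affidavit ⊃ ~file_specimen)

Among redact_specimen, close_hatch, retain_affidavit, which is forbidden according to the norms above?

close_hatch

Premise 4 gives O(~lower_boom).
The contrapositive of premise 6 (O(~file_specimen ⊃ lower_boom)) is O(~lower_boom ⊃ file_specimen), and O(~lower_boom) is already established, so O(file_specimen).
Premise 9, O(~retain_affidavit ⊃ ~file_specimen), contraposes to O(file_specimen ⊃ retain_affidavit); with O(file_specimen) we get O(retain_affidavit).
The contrapositive of premise 1 (O(~dim_lights ⊃ ~retain_affidavit)) is O(retain_affidavit ⊃ dim_lights), and O(retain_affidavit) is already established, so O(dim_lights).
From O(dim_lights) and premise 2, O(dim_lights ⊃ ~close_hatch), we obtain O(~close_hatch).
So O(~close_hatch) holds, i.e. close_hatch is forbidden. None of the other listed options is forbidden under the premises.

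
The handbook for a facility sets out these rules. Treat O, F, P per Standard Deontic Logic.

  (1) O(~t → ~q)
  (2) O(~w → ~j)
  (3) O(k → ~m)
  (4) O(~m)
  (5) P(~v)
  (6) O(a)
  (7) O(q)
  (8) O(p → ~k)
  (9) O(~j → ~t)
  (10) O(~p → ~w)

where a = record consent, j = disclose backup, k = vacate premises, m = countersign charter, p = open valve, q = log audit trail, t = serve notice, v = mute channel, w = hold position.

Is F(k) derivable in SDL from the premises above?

Yes

From premise 7 we have O(q).
The contrapositive of premise 1 (O(~t → ~q)) is O(q → t), and O(q) is already established, so O(t).
The contrapositive of premise 9 (O(~j → ~t)) is O(t → j), and O(t) is already established, so O(j).
Premise 2 is O(~w → ~j); contrapositively O(j → w). Since O(j) holds, K gives O(w).
Premise 10 is O(~p → ~w); contrapositively O(w → p). Since O(w) holds, K gives O(p).
With premise 8, O(p → ~k), the K-axiom yields O(~k).
Premises 3, 4, 5, 6 do not contribute to this derivation.
So O(~k) holds, i.e. F(k). The claim follows.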